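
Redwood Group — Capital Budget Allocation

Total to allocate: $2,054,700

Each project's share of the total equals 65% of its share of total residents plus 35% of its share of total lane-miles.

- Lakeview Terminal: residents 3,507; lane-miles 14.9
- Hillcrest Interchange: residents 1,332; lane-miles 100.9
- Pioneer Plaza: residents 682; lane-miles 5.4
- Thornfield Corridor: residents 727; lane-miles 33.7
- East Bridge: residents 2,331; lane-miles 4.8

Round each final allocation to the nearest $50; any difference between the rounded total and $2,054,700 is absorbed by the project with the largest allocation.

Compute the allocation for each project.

Totals — residents 8,579, lane-miles 159.7.
Combined weights (65% residents + 35% lane-miles): Lakeview Terminal 0.2984; Hillcrest Interchange 0.3221; Pioneer Plaza 0.0635; Thornfield Corridor 0.1289; East Bridge 0.1871.
Pro-rata amounts: Lakeview Terminal 613,056.25; Hillcrest Interchange 661,724.82; Pioneer Plaza 130,488.61; Thornfield Corridor 264,931.81; East Bridge 384,498.51.
Rounded to nearest $50: Lakeview Terminal $613,050; Hillcrest Interchange $661,700; Pioneer Plaza $130,500; Thornfield Corridor $264,950; East Bridge $384,500. Sum = $2,054,700.
Sum already equals the total — no adjustment.

Lakeview Terminal: $613,050 | Hillcrest Interchange: $661,700 | Pioneer Plaza: $130,500 | Thornfield Corridor: $264,950 | East Bridge: $384,500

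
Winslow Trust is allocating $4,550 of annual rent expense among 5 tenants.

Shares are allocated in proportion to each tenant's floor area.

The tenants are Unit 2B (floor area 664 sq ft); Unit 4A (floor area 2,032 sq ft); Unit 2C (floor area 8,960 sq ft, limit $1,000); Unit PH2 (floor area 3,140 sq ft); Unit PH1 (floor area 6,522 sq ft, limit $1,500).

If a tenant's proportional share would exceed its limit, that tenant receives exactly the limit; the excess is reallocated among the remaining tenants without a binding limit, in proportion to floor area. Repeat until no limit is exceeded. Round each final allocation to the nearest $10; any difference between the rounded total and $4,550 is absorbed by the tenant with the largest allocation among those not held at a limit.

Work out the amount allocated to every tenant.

Unit 2B: $230 | Unit 4A: $710 | Unit 2C: $1,000 | Unit PH2: $1,110 | Unit PH1: $1,500

Total floor area = 21,318.
Pro-rata shares before constraints: Unit 2B 141.72; Unit 4A 433.70; Unit 2C 1,912.37; Unit PH2 670.18; Unit PH1 1,392.02.
Held at cap: Unit 2C ($1,000); remaining pool $3,550 reallocated over remaining floor area 12,358.
Held at cap: Unit PH1 ($1,500); remaining pool $2,050 reallocated over remaining floor area 5,836.
Shares after redistribution: Unit 2B 233.24 → $230; Unit 4A 713.78 → $710; Unit PH2 1,102.98 → $1,100.
Rounding difference +$10 applied to Unit PH2 → $1,110.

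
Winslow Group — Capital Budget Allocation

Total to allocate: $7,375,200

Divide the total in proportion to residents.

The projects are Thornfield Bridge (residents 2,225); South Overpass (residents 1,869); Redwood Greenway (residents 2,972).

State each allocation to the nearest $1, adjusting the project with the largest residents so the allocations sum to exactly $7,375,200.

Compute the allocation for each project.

Thornfield Bridge: $2,322,363 | South Overpass: $1,950,785 | Redwood Greenway: $3,102,052

Sum of residents: 7,066.
Raw shares: Thornfield Bridge 2,225/7,066 × $7,375,200 = 2,322,363.43; South Overpass 1,869/7,066 × $7,375,200 = 1,950,785.28; Redwood Greenway 2,972/7,066 × $7,375,200 = 3,102,051.29.
Rounded to nearest $1: Thornfield Bridge $2,322,363; South Overpass $1,950,785; Redwood Greenway $3,102,051. Sum = $7,375,199.
Difference $7,375,200 − $7,375,199 = +$1 applied to largest residents (Redwood Greenway): Redwood Greenway becomes $3,102,052.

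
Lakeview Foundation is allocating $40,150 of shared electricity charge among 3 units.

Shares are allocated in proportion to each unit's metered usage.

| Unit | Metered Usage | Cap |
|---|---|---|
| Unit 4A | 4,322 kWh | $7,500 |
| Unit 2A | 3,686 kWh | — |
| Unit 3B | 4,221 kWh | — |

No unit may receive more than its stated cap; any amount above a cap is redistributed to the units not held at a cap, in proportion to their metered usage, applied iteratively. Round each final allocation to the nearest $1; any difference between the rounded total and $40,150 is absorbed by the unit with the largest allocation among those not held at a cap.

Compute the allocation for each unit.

Unit 4A: $7,500 · Unit 2A: $15,220 · Unit 3B: $17,430

Sum of metered usage: 12,229.
Proportional shares (ignoring caps): Unit 4A 14,189.90; Unit 2A 12,101.80; Unit 3B 13,858.30.
Cap binds for Unit 4A ($7,500); residual $32,650 reallocated over remaining metered usage 7,907.
Remaining shares: Unit 2A 15,220.42 → $15,220; Unit 3B 17,429.58 → $17,430.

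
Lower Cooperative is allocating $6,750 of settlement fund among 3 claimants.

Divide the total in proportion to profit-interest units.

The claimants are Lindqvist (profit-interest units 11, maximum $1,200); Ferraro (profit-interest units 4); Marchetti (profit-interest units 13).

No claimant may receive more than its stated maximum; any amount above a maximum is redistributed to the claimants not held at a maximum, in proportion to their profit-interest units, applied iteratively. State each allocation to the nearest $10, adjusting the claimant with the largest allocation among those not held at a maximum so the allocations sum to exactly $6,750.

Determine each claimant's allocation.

Sum of profit-interest units: 28.
Proportional shares (ignoring caps): Lindqvist 2,651.79; Ferraro 964.29; Marchetti 3,133.93.
Capped: Lindqvist ($1,200); remaining pool $5,550 reallocated over remaining profit-interest units 17.
Shares after redistribution: Ferraro 1,305.88 → $1,310; Marchetti 4,244.12 → $4,240.

Lindqvist: $1,200; Ferraro: $1,310; Marchetti: $4,240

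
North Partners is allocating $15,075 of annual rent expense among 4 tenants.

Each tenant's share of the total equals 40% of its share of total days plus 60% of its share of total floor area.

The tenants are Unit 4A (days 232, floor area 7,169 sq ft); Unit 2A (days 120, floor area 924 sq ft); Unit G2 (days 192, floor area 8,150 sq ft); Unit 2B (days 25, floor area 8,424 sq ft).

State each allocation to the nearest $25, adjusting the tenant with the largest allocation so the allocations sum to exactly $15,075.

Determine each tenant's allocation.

Unit 4A: $5,100 | Unit 2A: $1,600 | Unit G2: $5,025 | Unit 2B: $3,350

Days total 569; floor area total 24,667.
Blended shares (40% days + 60% floor area): Unit 4A 0.3375; Unit 2A 0.1068; Unit G2 0.3332; Unit 2B 0.2225.
Pro-rata amounts: Unit 4A 5,087.39; Unit 2A 1,610.52; Unit G2 5,023.20; Unit 2B 3,353.89.
Rounded to nearest $25: Unit 4A $5,075; Unit 2A $1,600; Unit G2 $5,025; Unit 2B $3,350. Sum = $15,050.
Difference $15,075 − $15,050 = +$25 applied to largest allocation (Unit 4A): Unit 4A becomes $5,100.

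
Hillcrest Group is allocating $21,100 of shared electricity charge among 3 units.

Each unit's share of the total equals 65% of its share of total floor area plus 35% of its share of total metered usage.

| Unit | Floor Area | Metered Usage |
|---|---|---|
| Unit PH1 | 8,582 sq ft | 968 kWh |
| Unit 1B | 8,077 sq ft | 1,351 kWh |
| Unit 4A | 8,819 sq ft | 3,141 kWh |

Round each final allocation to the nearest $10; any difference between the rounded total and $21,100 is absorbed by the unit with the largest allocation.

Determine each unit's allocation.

Unit PH1: $5,930 | Unit 1B: $6,180 | Unit 4A: $8,990

Totals — floor area 25,478, metered usage 5,460.
Composite weights (65% floor area + 35% metered usage): Unit PH1 0.2810; Unit 1B 0.2927; Unit 4A 0.4263.
Unrounded shares: Unit PH1 5,929.04; Unit 1B 6,175.22; Unit 4A 8,995.74.
After rounding ($10): Unit PH1 $5,930; Unit 1B $6,180; Unit 4A $9,000. Sum = $21,110.
Difference $21,100 − $21,110 = −$10 applied to largest allocation (Unit 4A): Unit 4A becomes $8,990.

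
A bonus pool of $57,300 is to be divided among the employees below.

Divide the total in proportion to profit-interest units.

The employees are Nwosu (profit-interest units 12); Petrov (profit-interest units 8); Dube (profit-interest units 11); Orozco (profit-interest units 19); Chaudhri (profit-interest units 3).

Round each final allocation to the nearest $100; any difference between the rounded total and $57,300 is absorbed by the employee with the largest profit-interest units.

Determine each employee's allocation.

Nwosu: $13,000 | Petrov: $8,600 | Dube: $11,900 | Orozco: $20,600 | Chaudhri: $3,200

Sum of profit-interest units: 53.
Proportional shares: Nwosu 12/53 × $57,300 = 12,973.58; Petrov 8/53 × $57,300 = 8,649.06; Dube 11/53 × $57,300 = 11,892.45; Orozco 19/53 × $57,300 = 20,541.51; Chaudhri 3/53 × $57,300 = 3,243.40.
After rounding ($100): Nwosu $13,000; Petrov $8,600; Dube $11,900; Orozco $20,500; Chaudhri $3,200. Sum = $57,200.
Difference $57,300 − $57,200 = +$100 applied to largest profit-interest units (Orozco): Orozco becomes $20,600.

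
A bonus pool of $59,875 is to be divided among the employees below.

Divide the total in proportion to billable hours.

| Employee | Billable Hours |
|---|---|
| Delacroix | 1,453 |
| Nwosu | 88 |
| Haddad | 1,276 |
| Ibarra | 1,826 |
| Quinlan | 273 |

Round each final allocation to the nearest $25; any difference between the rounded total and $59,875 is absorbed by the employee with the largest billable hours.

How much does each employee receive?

Delacroix: $17,700; Nwosu: $1,075; Haddad: $15,550; Ibarra: $22,225; Quinlan: $3,325

Total billable hours = 1,453 + 88 + 1,276 + 1,826 + 273 = 4,916.
Proportional shares: Delacroix 17,696.98; Nwosu 1,071.81; Haddad 15,541.19; Ibarra 22,239.98; Quinlan 3,325.04.
After rounding ($25): Delacroix $17,700; Nwosu $1,075; Haddad $15,550; Ibarra $22,250; Quinlan $3,325. Sum = $59,900.
Difference $59,875 − $59,900 = −$25 applied to largest billable hours (Ibarra): Ibarra becomes $22,225.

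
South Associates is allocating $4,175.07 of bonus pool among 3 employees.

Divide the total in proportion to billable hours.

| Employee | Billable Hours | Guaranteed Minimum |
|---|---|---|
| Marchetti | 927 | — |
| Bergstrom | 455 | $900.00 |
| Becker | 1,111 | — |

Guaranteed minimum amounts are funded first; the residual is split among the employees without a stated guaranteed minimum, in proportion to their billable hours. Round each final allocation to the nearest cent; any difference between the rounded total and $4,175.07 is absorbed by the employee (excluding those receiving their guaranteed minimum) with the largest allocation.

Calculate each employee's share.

Guaranteed amounts: Bergstrom $900.00. Balance $3,275.07.
Balance split over remaining billable hours 2,038: Marchetti 1,489.6908 → $1,489.69; Becker 1,785.3792 → $1,785.38.

Marchetti: $1,489.69 | Bergstrom: $900.00 | Becker: $1,785.38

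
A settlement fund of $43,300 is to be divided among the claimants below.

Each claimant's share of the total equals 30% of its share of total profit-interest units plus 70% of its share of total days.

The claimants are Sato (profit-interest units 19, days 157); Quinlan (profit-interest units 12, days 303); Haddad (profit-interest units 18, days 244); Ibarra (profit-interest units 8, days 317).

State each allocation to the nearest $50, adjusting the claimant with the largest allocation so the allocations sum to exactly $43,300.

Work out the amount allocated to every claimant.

Totals — profit-interest units 57, days 1,021.
Composite weights (30% profit-interest units + 70% days): Sato 0.2076; Quinlan 0.2709; Haddad 0.2620; Ibarra 0.2594.
Raw shares: Sato 8,990.79; Quinlan 11,729.77; Haddad 11,345.63; Ibarra 11,233.80.
Rounded to nearest $50: Sato $9,000; Quinlan $11,750; Haddad $11,350; Ibarra $11,250. Sum = $43,350.
Difference $43,300 − $43,350 = −$50 applied to largest allocation (Quinlan): Quinlan becomes $11,700.

Sato: $9,000 | Quinlan: $11,700 | Haddad: $11,350 | Ibarra: $11,250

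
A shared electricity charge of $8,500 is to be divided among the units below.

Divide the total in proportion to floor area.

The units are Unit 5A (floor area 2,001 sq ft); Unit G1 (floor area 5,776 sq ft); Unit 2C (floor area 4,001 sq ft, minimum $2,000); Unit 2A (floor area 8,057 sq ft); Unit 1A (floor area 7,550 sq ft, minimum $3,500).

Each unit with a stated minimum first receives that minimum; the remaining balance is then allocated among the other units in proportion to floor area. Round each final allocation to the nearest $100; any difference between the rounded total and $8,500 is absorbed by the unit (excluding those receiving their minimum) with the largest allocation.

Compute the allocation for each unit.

Unit 5A: $400 | Unit G1: $1,100 | Unit 2C: $2,000 | Unit 2A: $1,500 | Unit 1A: $3,500

Guaranteed amounts: Unit 2C $2,000; Unit 1A $3,500. Balance $3,000.
Balance split over remaining floor area 15,834: Unit 5A 379.12 → $400; Unit G1 1,094.35 → $1,100; Unit 2A 1,526.53 → $1,500.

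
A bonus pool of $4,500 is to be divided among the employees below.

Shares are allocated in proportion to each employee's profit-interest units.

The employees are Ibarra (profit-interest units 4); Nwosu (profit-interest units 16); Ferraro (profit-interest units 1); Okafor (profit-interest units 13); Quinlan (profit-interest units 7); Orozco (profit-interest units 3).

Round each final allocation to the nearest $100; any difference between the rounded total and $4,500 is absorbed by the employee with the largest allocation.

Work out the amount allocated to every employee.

Total profit-interest units = 44.
Proportional shares: Ibarra 4/44 × $4,500 = 409.09; Nwosu 16/44 × $4,500 = 1,636.36; Ferraro 1/44 × $4,500 = 102.27; Okafor 13/44 × $4,500 = 1,329.55; Quinlan 7/44 × $4,500 = 715.91; Orozco 3/44 × $4,500 = 306.82.
At nearest $100: Ibarra $400; Nwosu $1,600; Ferraro $100; Okafor $1,300; Quinlan $700; Orozco $300. Sum = $4,400.
Difference $4,500 − $4,400 = +$100 applied to largest allocation (Nwosu): Nwosu becomes $1,700.

Ibarra: $400 | Nwosu: $1,700 | Ferraro: $100 | Okafor: $1,300 | Quinlan: $700 | Orozco: $300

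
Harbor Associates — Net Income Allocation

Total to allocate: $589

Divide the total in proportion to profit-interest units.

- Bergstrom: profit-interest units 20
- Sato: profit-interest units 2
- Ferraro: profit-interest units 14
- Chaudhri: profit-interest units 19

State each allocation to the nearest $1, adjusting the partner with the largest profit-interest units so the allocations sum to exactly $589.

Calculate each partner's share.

Profit-interest units total: 20 + 2 + 14 + 19 = 55.
Unrounded shares: Bergstrom 214.18; Sato 21.42; Ferraro 149.93; Chaudhri 203.47.
Rounded to nearest $1: Bergstrom $214; Sato $21; Ferraro $150; Chaudhri $203. Sum = $588.
Difference $589 − $588 = +$1 applied to largest profit-interest units (Bergstrom): Bergstrom becomes $215.

Bergstrom: $215 · Sato: $21 · Ferraro: $150 · Chaudhri: $203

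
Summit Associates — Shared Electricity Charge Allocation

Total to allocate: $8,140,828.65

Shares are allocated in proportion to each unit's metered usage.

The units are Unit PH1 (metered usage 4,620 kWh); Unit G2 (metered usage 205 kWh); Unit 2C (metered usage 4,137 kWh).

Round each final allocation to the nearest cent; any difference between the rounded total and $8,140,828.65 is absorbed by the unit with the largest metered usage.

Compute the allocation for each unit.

Total metered usage = 4,620 + 205 + 4,137 = 8,962.
Proportional shares: Unit PH1 4,196,678.0142; Unit G2 186,216.2322; Unit 2C 3,757,934.4036.
At nearest cent: Unit PH1 $4,196,678.01; Unit G2 $186,216.23; Unit 2C $3,757,934.40. Sum = $8,140,828.64.
Difference $8,140,828.65 − $8,140,828.64 = +$0.01 applied to largest metered usage (Unit PH1): Unit PH1 becomes $4,196,678.02.

Unit PH1: $4,196,678.02; Unit G2: $186,216.23; Unit 2C: $3,757,934.40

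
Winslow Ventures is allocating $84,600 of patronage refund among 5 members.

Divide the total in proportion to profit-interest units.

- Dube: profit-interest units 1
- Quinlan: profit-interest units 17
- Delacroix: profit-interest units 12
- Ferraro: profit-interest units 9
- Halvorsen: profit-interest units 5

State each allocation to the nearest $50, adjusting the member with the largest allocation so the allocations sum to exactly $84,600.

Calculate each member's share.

Sum of profit-interest units: 44.
Raw shares: Dube 1/44 × $84,600 = 1,922.73; Quinlan 17/44 × $84,600 = 32,686.36; Delacroix 12/44 × $84,600 = 23,072.73; Ferraro 9/44 × $84,600 = 17,304.55; Halvorsen 5/44 × $84,600 = 9,613.64.
Rounded to nearest $50: Dube $1,900; Quinlan $32,700; Delacroix $23,050; Ferraro $17,300; Halvorsen $9,600. Sum = $84,550.
Difference $84,600 − $84,550 = +$50 applied to largest allocation (Quinlan): Quinlan becomes $32,750.

Dube: $1,900 | Quinlan: $32,750 | Delacroix: $23,050 | Ferraro: $17,300 | Halvorsen: $9,600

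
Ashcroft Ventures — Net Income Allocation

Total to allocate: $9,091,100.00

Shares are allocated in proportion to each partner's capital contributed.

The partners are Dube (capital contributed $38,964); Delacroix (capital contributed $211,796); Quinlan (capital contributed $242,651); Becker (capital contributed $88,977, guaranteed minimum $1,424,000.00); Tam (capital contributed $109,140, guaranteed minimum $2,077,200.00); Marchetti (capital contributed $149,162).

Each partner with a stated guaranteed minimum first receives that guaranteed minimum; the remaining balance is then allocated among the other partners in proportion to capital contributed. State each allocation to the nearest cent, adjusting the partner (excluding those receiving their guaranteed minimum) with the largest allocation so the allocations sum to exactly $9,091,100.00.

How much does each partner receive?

Fund the minimums — Becker $1,424,000.00; Tam $2,077,200.00. Residual $5,589,900.00.
Residual split over remaining capital contributed 642,573: Dube 338,957.3848 → $338,957.38; Delacroix 1,842,465.3081 → $1,842,465.31; Quinlan 2,110,880.5146 → $2,110,880.51; Marchetti 1,297,596.7926 → $1,297,596.79.
Rounding difference +$0.01 applied to Quinlan → $2,110,880.52.

Dube: $338,957.38 · Delacroix: $1,842,465.31 · Quinlan: $2,110,880.52 · Becker: $1,424,000.00 · Tam: $2,077,200.00 · Marchetti: $1,297,596.79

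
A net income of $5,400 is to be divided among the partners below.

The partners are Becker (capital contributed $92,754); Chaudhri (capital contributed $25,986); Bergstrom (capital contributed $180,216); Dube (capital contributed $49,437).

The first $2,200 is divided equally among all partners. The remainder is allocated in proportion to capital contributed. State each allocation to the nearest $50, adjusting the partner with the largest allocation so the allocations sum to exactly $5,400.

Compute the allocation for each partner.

$2,200 shared equally gives $550 per partner.
Remainder $3,200 by capital contributed (total 348,393): Becker 851.95 → $850; Chaudhri 238.68 → $250; Bergstrom 1,655.29 → $1,650; Dube 454.08 → $450.
Totals: Becker $550 + $850 = $1,400; Chaudhri $550 + $250 = $800; Bergstrom $550 + $1,650 = $2,200; Dube $550 + $450 = $1,000.

Becker: $1,400 · Chaudhri: $800 · Bergstrom: $2,200 · Dube: $1,000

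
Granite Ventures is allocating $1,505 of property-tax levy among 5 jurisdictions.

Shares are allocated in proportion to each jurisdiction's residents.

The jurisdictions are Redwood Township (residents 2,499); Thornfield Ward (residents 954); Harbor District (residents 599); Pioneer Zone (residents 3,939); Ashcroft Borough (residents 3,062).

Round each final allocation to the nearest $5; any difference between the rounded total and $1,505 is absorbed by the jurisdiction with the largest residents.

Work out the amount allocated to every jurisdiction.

Total residents = 2,499 + 954 + 599 + 3,939 + 3,062 = 11,053.
Pro-rata amounts: Redwood Township 340.27; Thornfield Ward 129.90; Harbor District 81.56; Pioneer Zone 536.34; Ashcroft Borough 416.93.
At nearest $5: Redwood Township $340; Thornfield Ward $130; Harbor District $80; Pioneer Zone $535; Ashcroft Borough $415. Sum = $1,500.
Difference $1,505 − $1,500 = +$5 applied to largest residents (Pioneer Zone): Pioneer Zone becomes $540.

Redwood Township: $340 · Thornfield Ward: $130 · Harbor District: $80 · Pioneer Zone: $540 · Ashcroft Borough: $415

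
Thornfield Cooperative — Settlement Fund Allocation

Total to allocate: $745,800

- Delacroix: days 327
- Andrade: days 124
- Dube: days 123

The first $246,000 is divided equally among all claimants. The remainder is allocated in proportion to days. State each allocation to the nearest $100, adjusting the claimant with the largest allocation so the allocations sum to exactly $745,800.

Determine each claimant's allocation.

Equal tier: $246,000 ÷ 3 = $82,000 apiece.
Remainder $499,800 by days (total 574): Delacroix 284,729.27 → $284,700; Andrade 107,970.73 → $108,000; Dube 107,100.00 → $107,100.
Totals: Delacroix $82,000 + $284,700 = $366,700; Andrade $82,000 + $108,000 = $190,000; Dube $82,000 + $107,100 = $189,100.

Delacroix: $366,700 · Andrade: $190,000 · Dube: $189,100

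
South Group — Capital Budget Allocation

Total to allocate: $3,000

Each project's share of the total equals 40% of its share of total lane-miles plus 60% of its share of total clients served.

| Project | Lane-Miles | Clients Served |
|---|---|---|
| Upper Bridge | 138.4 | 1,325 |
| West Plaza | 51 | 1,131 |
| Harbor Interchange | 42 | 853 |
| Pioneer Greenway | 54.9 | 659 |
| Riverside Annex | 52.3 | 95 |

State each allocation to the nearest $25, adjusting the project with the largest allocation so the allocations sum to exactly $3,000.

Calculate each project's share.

Upper Bridge: $1,100 · West Plaza: $675 · Harbor Interchange: $525 · Pioneer Greenway: $475 · Riverside Annex: $225

Totals — lane-miles 338.6, clients served 4,063.
Combined weights (40% lane-miles + 60% clients served): Upper Bridge 0.3592; West Plaza 0.2273; Harbor Interchange 0.1756; Pioneer Greenway 0.1622; Riverside Annex 0.0758.
Raw shares: Upper Bridge 1,077.49; West Plaza 681.80; Harbor Interchange 526.75; Pioneer Greenway 486.52; Riverside Annex 227.44.
Rounded to nearest $25: Upper Bridge $1,075; West Plaza $675; Harbor Interchange $525; Pioneer Greenway $475; Riverside Annex $225. Sum = $2,975.
Difference $3,000 − $2,975 = +$25 applied to largest allocation (Upper Bridge): Upper Bridge becomes $1,100.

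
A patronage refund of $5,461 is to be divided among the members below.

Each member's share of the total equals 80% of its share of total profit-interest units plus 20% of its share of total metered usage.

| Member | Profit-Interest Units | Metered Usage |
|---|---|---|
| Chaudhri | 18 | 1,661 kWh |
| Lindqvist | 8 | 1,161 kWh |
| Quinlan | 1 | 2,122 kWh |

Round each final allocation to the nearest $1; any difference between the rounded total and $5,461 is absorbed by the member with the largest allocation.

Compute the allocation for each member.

Chaudhri: $3,279 · Lindqvist: $1,551 · Quinlan: $631

Totals — profit-interest units 27, metered usage 4,944.
Blended shares (80% profit-interest units + 20% metered usage): Chaudhri 0.6005; Lindqvist 0.2840; Quinlan 0.1155.
Pro-rata amounts: Chaudhri 3,279.47; Lindqvist 1,550.94; Quinlan 630.59.
After rounding ($1): Chaudhri $3,279; Lindqvist $1,551; Quinlan $631. Sum = $5,461.
Sum already equals the total — no adjustment.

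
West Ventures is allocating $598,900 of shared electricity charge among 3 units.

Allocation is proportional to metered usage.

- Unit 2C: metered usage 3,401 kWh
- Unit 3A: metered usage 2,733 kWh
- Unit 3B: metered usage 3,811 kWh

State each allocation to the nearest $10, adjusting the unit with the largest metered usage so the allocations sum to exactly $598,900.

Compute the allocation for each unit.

Combined metered usage = 3,401 + 2,733 + 3,811 = 9,945.
Proportional shares: Unit 2C 204,812.36; Unit 3A 164,584.59; Unit 3B 229,503.06.
At nearest $10: Unit 2C $204,810; Unit 3A $164,580; Unit 3B $229,500. Sum = $598,890.
Difference $598,900 − $598,890 = +$10 applied to largest metered usage (Unit 3B): Unit 3B becomes $229,510.

Unit 2C: $204,810; Unit 3A: $164,580; Unit 3B: $229,510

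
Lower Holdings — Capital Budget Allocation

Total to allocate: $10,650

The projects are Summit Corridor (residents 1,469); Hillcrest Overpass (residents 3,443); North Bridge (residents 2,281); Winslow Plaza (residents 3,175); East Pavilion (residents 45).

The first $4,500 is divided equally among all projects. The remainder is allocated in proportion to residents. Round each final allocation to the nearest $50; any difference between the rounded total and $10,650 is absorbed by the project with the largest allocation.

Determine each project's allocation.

Summit Corridor: $1,750; Hillcrest Overpass: $2,900; North Bridge: $2,250; Winslow Plaza: $2,800; East Pavilion: $950

Equal tier: $4,500 ÷ 5 = $900 apiece.
Remainder $6,150 by residents (total 10,413): Summit Corridor 867.60 → $850; Hillcrest Overpass 2,033.46 → $2,050; North Bridge 1,347.18 → $1,350; Winslow Plaza 1,875.18 → $1,900; East Pavilion 26.58 → $50.
Rounding difference −$50 on remainder applied to Hillcrest Overpass.
Totals: Summit Corridor $900 + $850 = $1,750; Hillcrest Overpass $900 + $2,000 = $2,900; North Bridge $900 + $1,350 = $2,250; Winslow Plaza $900 + $1,900 = $2,800; East Pavilion $900 + $50 = $950.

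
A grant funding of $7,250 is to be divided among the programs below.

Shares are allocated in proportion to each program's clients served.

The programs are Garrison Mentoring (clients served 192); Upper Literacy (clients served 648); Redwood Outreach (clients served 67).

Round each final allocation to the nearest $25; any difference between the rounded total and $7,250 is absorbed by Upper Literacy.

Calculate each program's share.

Garrison Mentoring: $1,525 · Upper Literacy: $5,200 · Redwood Outreach: $525

Total clients served = 907.
Proportional shares: Garrison Mentoring 192/907 × $7,250 = 1,534.73; Upper Literacy 648/907 × $7,250 = 5,179.71; Redwood Outreach 67/907 × $7,250 = 535.56.
Rounded to nearest $25: Garrison Mentoring $1,525; Upper Literacy $5,175; Redwood Outreach $525. Sum = $7,225.
Difference $7,250 − $7,225 = +$25 applied to Upper Literacy: Upper Literacy becomes $5,200.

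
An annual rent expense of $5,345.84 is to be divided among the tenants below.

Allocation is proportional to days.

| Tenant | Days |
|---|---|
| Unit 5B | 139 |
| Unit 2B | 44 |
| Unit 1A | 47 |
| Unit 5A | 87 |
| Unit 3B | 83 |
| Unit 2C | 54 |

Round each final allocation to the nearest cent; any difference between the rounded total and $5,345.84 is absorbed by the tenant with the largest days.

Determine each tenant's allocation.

Unit 5B: $1,636.73 · Unit 2B: $518.10 · Unit 1A: $553.42 · Unit 5A: $1,024.42 · Unit 3B: $977.32 · Unit 2C: $635.85

Total days = 139 + 44 + 47 + 87 + 83 + 54 = 454.
Pro-rata amounts: Unit 5B 1,636.7219; Unit 2B 518.0990; Unit 1A 553.4240; Unit 5A 1,024.4231; Unit 3B 977.3232; Unit 2C 635.8488.
Rounded to nearest cent: Unit 5B $1,636.72; Unit 2B $518.10; Unit 1A $553.42; Unit 5A $1,024.42; Unit 3B $977.32; Unit 2C $635.85. Sum = $5,345.83.
Difference $5,345.84 − $5,345.83 = +$0.01 applied to largest days (Unit 5B): Unit 5B becomes $1,636.73.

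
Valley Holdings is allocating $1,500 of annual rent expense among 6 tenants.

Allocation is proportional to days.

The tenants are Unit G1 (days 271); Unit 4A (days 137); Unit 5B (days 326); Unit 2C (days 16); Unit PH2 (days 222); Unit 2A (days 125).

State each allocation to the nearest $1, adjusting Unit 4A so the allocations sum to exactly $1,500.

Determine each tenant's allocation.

Unit G1: $371; Unit 4A: $186; Unit 5B: $446; Unit 2C: $22; Unit PH2: $304; Unit 2A: $171

Days total: 1,097.
Raw shares: Unit G1 271/1,097 × $1,500 = 370.56; Unit 4A 137/1,097 × $1,500 = 187.33; Unit 5B 326/1,097 × $1,500 = 445.76; Unit 2C 16/1,097 × $1,500 = 21.88; Unit PH2 222/1,097 × $1,500 = 303.56; Unit 2A 125/1,097 × $1,500 = 170.92.
After rounding ($1): Unit G1 $371; Unit 4A $187; Unit 5B $446; Unit 2C $22; Unit PH2 $304; Unit 2A $171. Sum = $1,501.
Difference $1,500 − $1,501 = −$1 applied to Unit 4A: Unit 4A becomes $186.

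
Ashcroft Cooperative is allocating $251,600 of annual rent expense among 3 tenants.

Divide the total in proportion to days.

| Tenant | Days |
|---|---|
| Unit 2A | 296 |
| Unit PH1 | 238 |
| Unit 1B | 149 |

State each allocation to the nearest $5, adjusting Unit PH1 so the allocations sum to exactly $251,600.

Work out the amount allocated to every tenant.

Unit 2A: $109,040; Unit PH1: $87,670; Unit 1B: $54,890

Sum of days: 683.
Raw shares: Unit 2A 296/683 × $251,600 = 109,038.95; Unit PH1 238/683 × $251,600 = 87,673.21; Unit 1B 149/683 × $251,600 = 54,887.85.
Rounded to nearest $5: Unit 2A $109,040; Unit PH1 $87,675; Unit 1B $54,890. Sum = $251,605.
Difference $251,600 − $251,605 = −$5 applied to Unit PH1: Unit PH1 becomes $87,670.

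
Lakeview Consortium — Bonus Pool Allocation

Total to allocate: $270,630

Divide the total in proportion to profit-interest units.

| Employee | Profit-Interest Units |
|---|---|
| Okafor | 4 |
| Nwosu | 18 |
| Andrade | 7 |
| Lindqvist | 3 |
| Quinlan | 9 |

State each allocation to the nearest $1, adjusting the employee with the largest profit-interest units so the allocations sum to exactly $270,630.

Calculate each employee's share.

Okafor: $26,403 | Nwosu: $118,813 | Andrade: $46,205 | Lindqvist: $19,802 | Quinlan: $59,407

Total profit-interest units = 4 + 18 + 7 + 3 + 9 = 41.
Unrounded shares: Okafor 26,402.93; Nwosu 118,813.17; Andrade 46,205.12; Lindqvist 19,802.20; Quinlan 59,406.59.
At nearest $1: Okafor $26,403; Nwosu $118,813; Andrade $46,205; Lindqvist $19,802; Quinlan $59,407. Sum = $270,630.
Rounded total matches; no reconciliation needed.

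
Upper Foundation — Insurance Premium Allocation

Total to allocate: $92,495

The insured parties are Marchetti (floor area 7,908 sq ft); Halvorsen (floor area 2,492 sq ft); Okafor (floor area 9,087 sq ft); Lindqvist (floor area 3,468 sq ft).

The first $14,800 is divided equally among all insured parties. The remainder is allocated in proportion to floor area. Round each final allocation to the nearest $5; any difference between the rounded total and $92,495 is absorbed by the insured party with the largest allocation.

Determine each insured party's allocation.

First tranche $14,800 split equally: $3,700 each.
Remainder $77,695 by floor area (total 22,955): Marchetti 26,765.94 → $26,765; Halvorsen 8,434.59 → $8,435; Okafor 30,756.46 → $30,755; Lindqvist 11,738.02 → $11,740.
Totals: Marchetti $3,700 + $26,765 = $30,465; Halvorsen $3,700 + $8,435 = $12,135; Okafor $3,700 + $30,755 = $34,455; Lindqvist $3,700 + $11,740 = $15,440.

Marchetti: $30,465; Halvorsen: $12,135; Okafor: $34,455; Lindqvist: $15,440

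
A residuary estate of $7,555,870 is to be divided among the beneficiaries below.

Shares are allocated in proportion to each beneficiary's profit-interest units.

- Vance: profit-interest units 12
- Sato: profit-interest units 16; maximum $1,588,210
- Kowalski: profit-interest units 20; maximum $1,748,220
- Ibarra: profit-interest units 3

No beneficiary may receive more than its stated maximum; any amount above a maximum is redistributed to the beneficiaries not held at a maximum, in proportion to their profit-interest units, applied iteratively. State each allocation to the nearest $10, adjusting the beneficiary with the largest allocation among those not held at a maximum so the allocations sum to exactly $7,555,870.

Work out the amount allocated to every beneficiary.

Vance: $3,375,550 | Sato: $1,588,210 | Kowalski: $1,748,220 | Ibarra: $843,890

Total profit-interest units = 51.
Proportional shares (ignoring caps): Vance 1,777,851.76; Sato 2,370,469.02; Kowalski 2,963,086.27; Ibarra 444,462.94.
Cap binds for Sato ($1,588,210), Kowalski ($1,748,220); residual $4,219,440 reallocated over remaining profit-interest units 15.
Shares after redistribution: Vance 3,375,552.00 → $3,375,550; Ibarra 843,888.00 → $843,890.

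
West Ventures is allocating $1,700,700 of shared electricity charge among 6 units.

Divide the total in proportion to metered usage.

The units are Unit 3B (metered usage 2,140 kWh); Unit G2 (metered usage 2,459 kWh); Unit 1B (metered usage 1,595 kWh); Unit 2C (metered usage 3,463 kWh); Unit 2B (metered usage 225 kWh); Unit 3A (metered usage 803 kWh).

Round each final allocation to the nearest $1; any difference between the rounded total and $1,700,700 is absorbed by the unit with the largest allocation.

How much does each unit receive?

Combined metered usage = 10,685.
Raw shares: Unit 3B 2,140/10,685 × $1,700,700 = 340,617.501; Unit G2 2,459/10,685 × $1,700,700 = 391,391.79; Unit 1B 1,595/10,685 × $1,700,700 = 253,871.46; Unit 2C 3,463/10,685 × $1,700,700 = 551,195.52; Unit 2B 225/10,685 × $1,700,700 = 35,812.59; Unit 3A 803/10,685 × $1,700,700 = 127,811.15.
At nearest $1: Unit 3B $340,618; Unit G2 $391,392; Unit 1B $253,871; Unit 2C $551,196; Unit 2B $35,813; Unit 3A $127,811. Sum = $1,700,701.
Difference $1,700,700 − $1,700,701 = −$1 applied to largest allocation (Unit 2C): Unit 2C becomes $551,195.

Unit 3B: $340,618 | Unit G2: $391,392 | Unit 1B: $253,871 | Unit 2C: $551,195 | Unit 2B: $35,813 | Unit 3A: $127,811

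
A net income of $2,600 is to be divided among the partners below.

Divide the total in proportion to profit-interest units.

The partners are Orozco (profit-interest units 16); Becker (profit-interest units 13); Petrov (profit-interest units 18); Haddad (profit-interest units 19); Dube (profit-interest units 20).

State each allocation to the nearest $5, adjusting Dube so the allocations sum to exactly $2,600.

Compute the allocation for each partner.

Orozco: $485 · Becker: $395 · Petrov: $545 · Haddad: $575 · Dube: $600

Total profit-interest units = 86.
Raw shares: Orozco 16/86 × $2,600 = 483.72; Becker 13/86 × $2,600 = 393.02; Petrov 18/86 × $2,600 = 544.19; Haddad 19/86 × $2,600 = 574.42; Dube 20/86 × $2,600 = 604.65.
Rounded to nearest $5: Orozco $485; Becker $395; Petrov $545; Haddad $575; Dube $605. Sum = $2,605.
Difference $2,600 − $2,605 = −$5 applied to Dube: Dube becomes $600.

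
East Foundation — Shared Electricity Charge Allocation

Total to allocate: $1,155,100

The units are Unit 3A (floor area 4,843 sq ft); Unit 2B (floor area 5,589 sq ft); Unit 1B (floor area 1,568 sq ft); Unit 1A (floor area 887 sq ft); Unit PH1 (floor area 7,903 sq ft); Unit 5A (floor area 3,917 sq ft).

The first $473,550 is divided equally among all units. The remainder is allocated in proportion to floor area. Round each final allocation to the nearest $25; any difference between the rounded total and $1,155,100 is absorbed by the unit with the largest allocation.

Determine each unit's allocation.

Unit 3A: $212,525 | Unit 2B: $233,100 | Unit 1B: $122,175 | Unit 1A: $103,400 | Unit PH1: $296,925 | Unit 5A: $186,975

First tranche $473,550 split equally: $78,925 each.
Remainder $681,550 by floor area (total 24,707): Unit 3A 133,595.61 → $133,600; Unit 2B 154,174.24 → $154,175; Unit 1B 43,253.75 → $43,250; Unit 1A 24,468.16 → $24,475; Unit PH1 218,006.62 → $218,000; Unit 5A 108,051.62 → $108,050.
Totals: Unit 3A $78,925 + $133,600 = $212,525; Unit 2B $78,925 + $154,175 = $233,100; Unit 1B $78,925 + $43,250 = $122,175; Unit 1A $78,925 + $24,475 = $103,400; Unit PH1 $78,925 + $218,000 = $296,925; Unit 5A $78,925 + $108,050 = $186,975.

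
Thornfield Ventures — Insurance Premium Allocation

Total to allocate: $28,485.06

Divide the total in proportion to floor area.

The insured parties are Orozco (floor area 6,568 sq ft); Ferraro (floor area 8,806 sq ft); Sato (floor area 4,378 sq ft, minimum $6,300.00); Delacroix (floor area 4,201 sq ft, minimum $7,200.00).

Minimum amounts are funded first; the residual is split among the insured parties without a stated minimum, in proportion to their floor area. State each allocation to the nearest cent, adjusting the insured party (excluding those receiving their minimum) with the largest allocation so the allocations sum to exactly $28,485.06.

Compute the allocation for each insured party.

Minimums first: Sato $6,300.00; Delacroix $7,200.00. Balance $14,985.06.
Balance split over remaining floor area 15,374: Orozco 6,401.8391 → $6,401.84; Ferraro 8,583.2209 → $8,583.22.

Orozco: $6,401.84 | Ferraro: $8,583.22 | Sato: $6,300.00 | Delacroix: $7,200.00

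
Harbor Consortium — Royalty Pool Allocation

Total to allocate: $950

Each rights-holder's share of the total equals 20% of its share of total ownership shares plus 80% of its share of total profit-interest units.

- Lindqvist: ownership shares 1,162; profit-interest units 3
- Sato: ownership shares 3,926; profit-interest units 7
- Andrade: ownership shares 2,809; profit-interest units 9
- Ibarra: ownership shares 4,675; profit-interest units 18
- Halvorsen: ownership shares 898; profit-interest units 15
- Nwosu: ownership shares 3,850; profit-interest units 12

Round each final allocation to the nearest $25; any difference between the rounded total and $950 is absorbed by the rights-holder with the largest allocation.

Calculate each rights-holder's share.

Lindqvist: $50 · Sato: $125 · Andrade: $150 · Ibarra: $250 · Halvorsen: $200 · Nwosu: $175

Ownership shares total 17,320; profit-interest units total 64.
Blended shares (20% ownership shares + 80% profit-interest units): Lindqvist 0.0509; Sato 0.1328; Andrade 0.1449; Ibarra 0.2790; Halvorsen 0.1979; Nwosu 0.1945.
Raw shares: Lindqvist 48.37; Sato 126.19; Andrade 137.69; Ibarra 265.03; Halvorsen 187.98; Nwosu 184.73.
Rounded to nearest $25: Lindqvist $50; Sato $125; Andrade $150; Ibarra $275; Halvorsen $200; Nwosu $175. Sum = $975.
Difference $950 − $975 = −$25 applied to largest allocation (Ibarra): Ibarra becomes $250.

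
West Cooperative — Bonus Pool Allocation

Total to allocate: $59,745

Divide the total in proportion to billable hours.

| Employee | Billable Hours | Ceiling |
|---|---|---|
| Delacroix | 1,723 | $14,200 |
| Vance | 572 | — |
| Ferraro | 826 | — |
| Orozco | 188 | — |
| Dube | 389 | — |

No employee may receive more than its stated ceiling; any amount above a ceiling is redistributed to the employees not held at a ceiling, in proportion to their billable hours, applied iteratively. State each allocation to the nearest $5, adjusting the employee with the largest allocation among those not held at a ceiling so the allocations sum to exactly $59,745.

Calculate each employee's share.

Combined billable hours = 3,698.
Pro-rata shares before constraints: Delacroix 27,836.84; Vance 9,241.25; Ferraro 13,344.88; Orozco 3,037.33; Dube 6,284.70.
Cap binds for Delacroix ($14,200); remaining pool $45,545 reallocated over remaining billable hours 1,975.
Shares after redistribution: Vance 13,190.75 → $13,190; Ferraro 19,048.19 → $19,050; Orozco 4,335.42 → $4,335; Dube 8,970.64 → $8,970.

Delacroix: $14,200 | Vance: $13,190 | Ferraro: $19,050 | Orozco: $4,335 | Dube: $8,970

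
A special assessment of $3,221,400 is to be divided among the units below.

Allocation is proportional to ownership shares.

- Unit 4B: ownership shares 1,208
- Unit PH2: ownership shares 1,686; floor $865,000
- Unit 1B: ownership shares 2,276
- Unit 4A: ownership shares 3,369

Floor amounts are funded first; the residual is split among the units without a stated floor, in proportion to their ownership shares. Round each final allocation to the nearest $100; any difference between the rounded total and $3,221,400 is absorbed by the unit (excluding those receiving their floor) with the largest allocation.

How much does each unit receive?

Minimums first: Unit PH2 $865,000. Balance $2,356,400.
Balance split over remaining ownership shares 6,853: Unit 4B 415,370.09 → $415,400; Unit 1B 782,601.25 → $782,600; Unit 4A 1,158,428.66 → $1,158,400.

Unit 4B: $415,400 | Unit PH2: $865,000 | Unit 1B: $782,600 | Unit 4A: $1,158,400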